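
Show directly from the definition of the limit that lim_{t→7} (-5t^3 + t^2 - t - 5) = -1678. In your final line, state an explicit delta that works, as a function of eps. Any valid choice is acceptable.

Suppose eps > 0. We want delta > 0 such that 0 < |t − 7| < delta implies |(-5t^3 + t^2 - t - 5) + 1678| < eps.
(-5t^3 + t^2 - t - 5) + 1678 = -5t^3 + t^2 - t + 1673 = (t − 7)(-5t^2 - 34t - 239).
So |(-5t^3 + t^2 - t - 5) + 1678| = |t − 7|·|-5t^2 - 34t - 239|.
Require delta ≤ 1. Then |t − 7| < 1 gives |t| < 8, and by the triangle inequality |-5t^2 - 34t - 239| ≤ 5·8^2 + 34·8 + 239 = 831.
Hence |(-5t^3 + t^2 - t - 5) + 1678| ≤ 831|t − 7| < eps provided |t − 7| < eps/831.
Take delta = min(1, eps/831). Then 0 < |t − 7| < delta gives both |t − 7| < 1 and |t − 7| < eps/831, so |(-5t^3 + t^2 - t - 5) + 1678| < eps.

delta = min(1, eps/831)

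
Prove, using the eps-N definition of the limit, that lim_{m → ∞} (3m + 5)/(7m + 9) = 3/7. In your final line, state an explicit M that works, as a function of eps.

M = (8/49)/eps

Let eps > 0. For m ≥ 1, |(3m + 5)/(7m + 9) − (3/7)| = |8|/(7(7m + 9)) = 8/(7(7m + 9)).
Since 7m + 9 ≥ 7m for m ≥ 1, this is ≤ 8/(7·7m) = (8/49)/m.
So |(3m + 5)/(7m + 9) − (3/7)| < eps whenever m > (8/49)/eps.
Take M = (8/49)/eps. If m > M then |(3m + 5)/(7m + 9) − (3/7)| ≤ (8/49)/m < eps.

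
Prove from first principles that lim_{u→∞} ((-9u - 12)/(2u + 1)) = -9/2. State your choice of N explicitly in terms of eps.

N = (15/4)/eps

Let eps > 0 be given. We seek N > 0 such that u > N implies |(-9u - 12)/(2u + 1) + 9/2| < eps.
(-9u - 12)/(2u + 1) + 9/2 = (2(-9u - 12) − (-9)(2u + 1)) / (2(2u + 1)) = -15/(2(2u + 1)).
For u > 0 we have 2u + 1 > 2u, so |(-9u - 12)/(2u + 1) + 9/2| = 15/(2(2u + 1)) < 15/(2·2u) = (15/4)/u.
Thus |(-9u - 12)/(2u + 1) + 9/2| < eps whenever u > (15/4)/eps.
Take N = (15/4)/eps. If u > N then |(-9u - 12)/(2u + 1) + 9/2| < (15/4)/u < eps.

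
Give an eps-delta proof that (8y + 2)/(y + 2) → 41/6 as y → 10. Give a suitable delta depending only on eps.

Let eps > 0. We want delta > 0 with 0 < |y − 10| < delta ⇒ |(8y + 2)/(y + 2) − (41/6)| < eps.
Combining over a common denominator, (8y + 2)/(y + 2) − (41/6) = [(8y + 2)·12 − 82·(y + 2)] / [12·(y + 2)] = 14(y − 10) / (12(y + 2)).
So |(8y + 2)/(y + 2) − (41/6)| = 14|y − 10| / (12·|y + 2|).
Require delta ≤ 6, so |y + 2| ≥ |12| − |y − 10| > 12 − 6 = 6.
Hence |(8y + 2)/(y + 2) − (41/6)| < 14|y − 10|/(12·6) = (7/36)|y − 10|, which is < eps once |y − 10| < (36/7)eps.
Take delta = min(6, (36/7)eps). Then 0 < |y − 10| < delta forces both bounds, so |(8y + 2)/(y + 2) − (41/6)| < eps.

delta = min(6, (36/7)eps)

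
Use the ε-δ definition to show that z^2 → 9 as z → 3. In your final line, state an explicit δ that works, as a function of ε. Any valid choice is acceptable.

Let ε > 0 be given. We seek δ > 0 with 0 < |z − 3| < δ ⇒ |z^2 − 9| < ε.
Factor: z^2 − 9 = (z − 3)(z + 3), so |z^2 − 9| = |z − 3|·|z + 3|.
Restrict δ ≤ 2. Then |z − 3| < 2 gives |z| < 5, so by the triangle inequality |z + 3| ≤ 5 + 3 = 8.
Hence |z^2 − 9| ≤ 8|z − 3|, which is < ε once |z − 3| < ε/8.
Take δ = min(2, ε/8). If 0 < |z − 3| < δ then both bounds hold and |z^2 − 9| ≤ 8|z − 3| < 8·(ε/8) = ε.

δ = min(2, ε/8)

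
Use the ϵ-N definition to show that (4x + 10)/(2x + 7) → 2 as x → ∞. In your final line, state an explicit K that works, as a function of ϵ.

K = 2/ϵ

Let ϵ > 0. We seek K > 0 such that x > K implies |(4x + 10)/(2x + 7) − 2| < ϵ.
(4x + 10)/(2x + 7) − 2 = (2(4x + 10) − 4(2x + 7)) / (2(2x + 7)) = -8/(2(2x + 7)).
For x > 0 we have 2x + 7 > 2x, so |(4x + 10)/(2x + 7) − 2| = 8/(2(2x + 7)) < 8/(2·2x) = 2/x.
Thus |(4x + 10)/(2x + 7) − 2| < ϵ whenever x > 2/ϵ.
Take K = 2/ϵ. If x > K then |(4x + 10)/(2x + 7) − 2| < 2/x < ϵ.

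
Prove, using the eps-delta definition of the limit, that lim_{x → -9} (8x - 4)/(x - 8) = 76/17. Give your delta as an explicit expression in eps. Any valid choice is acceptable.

Let eps > 0 be given. We want delta > 0 with 0 < |x + 9| < delta ⇒ |(8x - 4)/(x - 8) − (76/17)| < eps.
Combining over a common denominator, (8x - 4)/(x - 8) − (76/17) = [(8x - 4)·(-17) − (-76)·(x - 8)] / [(-17)·(x - 8)] = -60(x + 9) / ((-17)(x - 8)).
So |(8x - 4)/(x - 8) − (76/17)| = 60|x + 9| / (17·|x − 8|).
Require delta ≤ 17/2, so |x − 8| ≥ |-17| − |x + 9| > 17 − 17/2 = 17/2.
Hence |(8x - 4)/(x - 8) − (76/17)| < 60|x + 9|/(17·(17/2)) = (120/289)|x + 9|, which is < eps once |x + 9| < (289/120)eps.
Take delta = min(17/2, (289/120)eps). Then 0 < |x + 9| < delta forces both bounds, so |(8x - 4)/(x - 8) − (76/17)| < eps.

delta = min(17/2, (289/120)eps)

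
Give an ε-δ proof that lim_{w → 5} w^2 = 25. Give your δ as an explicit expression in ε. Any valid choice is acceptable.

Let ε > 0. We seek δ > 0 with 0 < |w − 5| < δ ⇒ |w^2 − 25| < ε.
Factor: w^2 − 25 = (w − 5)(w + 5), so |w^2 − 25| = |w − 5|·|w + 5|.
Impose δ ≤ 1 so that |w| < 6; then |w + 5| ≤ 11.
Hence |w^2 − 25| ≤ 11|w − 5|, which is < ε once |w − 5| < ε/11.
Take δ = min(1, ε/11). If 0 < |w − 5| < δ then both bounds hold and |w^2 − 25| ≤ 11|w − 5| < 11·(ε/11) = ε.

δ = min(1, ε/11)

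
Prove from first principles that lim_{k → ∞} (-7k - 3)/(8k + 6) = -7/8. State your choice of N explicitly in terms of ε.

N = (9/32)/ε

Fix ε > 0. For k ≥ 1, |(-7k - 3)/(8k + 6) + 7/8| = |18|/(8(8k + 6)) = 18/(8(8k + 6)).
Since 8k + 6 ≥ 8k for k ≥ 1, this is ≤ 18/(8·8k) = (9/32)/k.
So |(-7k - 3)/(8k + 6) + 7/8| < ε whenever k > (9/32)/ε.
Take N = (9/32)/ε. If k > N then |(-7k - 3)/(8k + 6) + 7/8| ≤ (9/32)/k < ε.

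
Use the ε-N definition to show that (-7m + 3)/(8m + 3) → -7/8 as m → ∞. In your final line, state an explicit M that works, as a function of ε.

Fix ε > 0. For m ≥ 1, |(-7m + 3)/(8m + 3) + 7/8| = |45|/(8(8m + 3)) = 45/(8(8m + 3)).
Since 8m + 3 ≥ 8m for m ≥ 1, this is ≤ 45/(8·8m) = (45/64)/m.
So |(-7m + 3)/(8m + 3) + 7/8| < ε whenever m > (45/64)/ε.
Take M = (45/64)/ε. If m > M then |(-7m + 3)/(8m + 3) + 7/8| ≤ (45/64)/m < ε.

M = (45/64)/ε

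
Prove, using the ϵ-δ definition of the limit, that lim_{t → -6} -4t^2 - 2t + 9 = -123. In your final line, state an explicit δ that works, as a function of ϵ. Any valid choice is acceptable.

δ = min(2, ϵ/54)

Let ϵ > 0. We want δ > 0 such that 0 < |t + 6| < δ implies |(-4t^2 - 2t + 9) + 123| < ϵ.
(-4t^2 - 2t + 9) + 123 = -4t^2 - 2t + 132 = (t + 6)(-4t + 22).
So |(-4t^2 - 2t + 9) + 123| = |t + 6|·|-4t + 22|.
Assume first that |t + 6| < 2, so |t| < 8. Then |-4t + 22| ≤ 4·8 + 22 = 54.
Hence |(-4t^2 - 2t + 9) + 123| ≤ 54|t + 6| < ϵ provided |t + 6| < ϵ/54.
Take δ = min(2, ϵ/54). Then 0 < |t + 6| < δ gives both |t + 6| < 2 and |t + 6| < ϵ/54, so |(-4t^2 - 2t + 9) + 123| < ϵ.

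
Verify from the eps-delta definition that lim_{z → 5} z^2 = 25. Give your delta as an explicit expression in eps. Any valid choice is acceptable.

delta = min(1, eps/11)

Fix eps > 0. We seek delta > 0 with 0 < |z − 5| < delta ⇒ |z^2 − 25| < eps.
Factor: z^2 − 25 = (z − 5)(z + 5), so |z^2 − 25| = |z − 5|·|z + 5|.
Impose delta ≤ 1 so that |z| < 6; then |z + 5| ≤ 11.
Hence |z^2 − 25| ≤ 11|z − 5|, which is < eps once |z − 5| < eps/11.
Take delta = min(1, eps/11). If 0 < |z − 5| < delta then both bounds hold and |z^2 − 25| ≤ 11|z − 5| < 11·(eps/11) = eps.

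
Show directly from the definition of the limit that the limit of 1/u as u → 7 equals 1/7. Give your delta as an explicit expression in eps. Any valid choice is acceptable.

delta = min(7/2, (49/2)eps)

Fix eps > 0. We seek delta > 0 such that 0 < |u − 7| < delta implies |1/u − (1/7)| < eps.
|1/u − (1/7)| = |7 − u|/(7·|u|) = |u − 7|/(7|u|).
Require delta ≤ 7/2 so that |u| > 7 − 7/2 = 7/2, hence 7|u| > 49/2.
Then |1/u − (1/7)| < |u − 7|/(49/2), which is < eps when |u − 7| < (49/2)eps.
Take delta = min(7/2, (49/2)eps). Then 0 < |u − 7| < delta gives both |u − 7| < 7/2 and |u − 7| < (49/2)eps, so |1/u − (1/7)| < eps.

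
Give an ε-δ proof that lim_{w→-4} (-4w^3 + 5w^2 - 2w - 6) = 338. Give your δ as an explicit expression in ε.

Suppose ε > 0. We want δ > 0 such that 0 < |w + 4| < δ implies |(-4w^3 + 5w^2 - 2w - 6) − 338| < ε.
(-4w^3 + 5w^2 - 2w - 6) − 338 = -4w^3 + 5w^2 - 2w - 344 = (w + 4)(-4w^2 + 21w - 86).
So |(-4w^3 + 5w^2 - 2w - 6) − 338| = |w + 4|·|-4w^2 + 21w - 86|.
Assume first that |w + 4| < 2, so |w| < 6. Then |-4w^2 + 21w - 86| ≤ 4·6^2 + 21·6 + 86 = 356.
Hence |(-4w^3 + 5w^2 - 2w - 6) − 338| ≤ 356|w + 4| < ε provided |w + 4| < ε/356.
Take δ = min(2, ε/356). Then 0 < |w + 4| < δ gives both |w + 4| < 2 and |w + 4| < ε/356, so |(-4w^3 + 5w^2 - 2w - 6) − 338| < ε.

δ = min(2, ε/356)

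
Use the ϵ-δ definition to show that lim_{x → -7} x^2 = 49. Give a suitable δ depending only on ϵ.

Fix ϵ > 0. We seek δ > 0 with 0 < |x + 7| < δ ⇒ |x^2 − 49| < ϵ.
Factor: x^2 − 49 = (x + 7)(x - 7), so |x^2 − 49| = |x + 7|·|x - 7|.
Impose δ ≤ 1 so that |x| < 8; then |x - 7| ≤ 15.
Hence |x^2 − 49| ≤ 15|x + 7|, which is < ϵ once |x + 7| < ϵ/15.
Take δ = min(1, ϵ/15). If 0 < |x + 7| < δ then both bounds hold and |x^2 − 49| ≤ 15|x + 7| < 15·(ϵ/15) = ϵ.

δ = min(1, ϵ/15)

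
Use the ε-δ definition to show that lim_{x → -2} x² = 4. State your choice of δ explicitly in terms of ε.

Let ε > 0 be given. We seek δ > 0 with 0 < |x + 2| < δ ⇒ |x² − 4| < ε.
Factor: x² − 4 = (x + 2)(x - 2), so |x² − 4| = |x + 2|·|x - 2|.
Impose δ ≤ 1 so that |x| < 3; then |x - 2| ≤ 5.
Hence |x² − 4| ≤ 5|x + 2|, which is < ε once |x + 2| < ε/5.
Take δ = min(1, ε/5). If 0 < |x + 2| < δ then both bounds hold and |x² − 4| ≤ 5|x + 2| < 5·(ε/5) = ε.

δ = min(1, ε/5)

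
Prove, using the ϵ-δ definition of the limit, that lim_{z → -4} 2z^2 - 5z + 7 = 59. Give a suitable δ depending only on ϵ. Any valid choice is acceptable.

Fix ϵ > 0. We want δ > 0 such that 0 < |z + 4| < δ implies |(2z^2 - 5z + 7) − 59| < ϵ.
(2z^2 - 5z + 7) − 59 = 2z^2 - 5z - 52 = (z + 4)(2z - 13).
So |(2z^2 - 5z + 7) − 59| = |z + 4|·|2z - 13|.
Require δ ≤ 2. Then |z + 4| < 2 gives |z| < 6, and by the triangle inequality |2z - 13| ≤ 2·6 + 13 = 25.
Hence |(2z^2 - 5z + 7) − 59| ≤ 25|z + 4| < ϵ provided |z + 4| < ϵ/25.
Take δ = min(2, ϵ/25). Then 0 < |z + 4| < δ gives both |z + 4| < 2 and |z + 4| < ϵ/25, so |(2z^2 - 5z + 7) − 59| < ϵ.

δ = min(2, ϵ/25)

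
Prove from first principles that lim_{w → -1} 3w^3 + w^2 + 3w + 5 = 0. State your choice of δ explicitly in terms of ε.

Let ε > 0 be given. We want δ > 0 such that 0 < |w + 1| < δ implies |(3w^3 + w^2 + 3w + 5)| < ε.
(3w^3 + w^2 + 3w + 5) = 3w^3 + w^2 + 3w + 5 = (w + 1)(3w^2 - 2w + 5).
So |(3w^3 + w^2 + 3w + 5)| = |w + 1|·|3w^2 - 2w + 5|.
Require δ ≤ 1. Then |w + 1| < 1 gives |w| < 2, and by the triangle inequality |3w^2 - 2w + 5| ≤ 3·2^2 + 2·2 + 5 = 21.
Hence |(3w^3 + w^2 + 3w + 5)| ≤ 21|w + 1| < ε provided |w + 1| < ε/21.
Choosing δ = min(1, ε/21) ensures both conditions, hence |(3w^3 + w^2 + 3w + 5)| < ε.

δ = min(1, ε/21)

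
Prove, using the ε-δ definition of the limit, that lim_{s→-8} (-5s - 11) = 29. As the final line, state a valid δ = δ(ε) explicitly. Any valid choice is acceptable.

δ = ε/5

Suppose ε > 0. We need δ > 0 so that 0 < |s + 8| < δ implies |(-5s - 11) − 29| < ε.
Since (-5s - 11) − 29 = -5(s + 8), we have |(-5s - 11) − 29| = 5|s + 8|.
Thus it suffices that |s + 8| < ε/5.
Choosing δ = ε/5 gives |(-5s - 11) − 29| = 5|s + 8| < ε whenever |s + 8| < δ.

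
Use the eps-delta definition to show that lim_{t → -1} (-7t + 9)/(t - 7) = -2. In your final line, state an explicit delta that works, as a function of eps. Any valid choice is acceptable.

delta = min(4, (4/5)eps)

Fix eps > 0. We want delta > 0 with 0 < |t + 1| < delta ⇒ |(-7t + 9)/(t - 7) + 2| < eps.
Combining over a common denominator, (-7t + 9)/(t - 7) + 2 = [(-7t + 9)·(-8) − 16·(t - 7)] / [(-8)·(t - 7)] = 40(t + 1) / ((-8)(t - 7)).
So |(-7t + 9)/(t - 7) + 2| = 40|t + 1| / (8·|t − 7|).
Require delta ≤ 4, so |t − 7| ≥ |-8| − |t + 1| > 8 − 4 = 4.
Hence |(-7t + 9)/(t - 7) + 2| < 40|t + 1|/(8·4) = (5/4)|t + 1|, which is < eps once |t + 1| < (4/5)eps.
Take delta = min(4, (4/5)eps). Then 0 < |t + 1| < delta forces both bounds, so |(-7t + 9)/(t - 7) + 2| < eps.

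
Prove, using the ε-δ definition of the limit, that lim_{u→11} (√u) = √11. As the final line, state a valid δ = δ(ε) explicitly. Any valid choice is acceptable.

δ = min(11, √11·ε)

Let ε > 0 be given. We want δ > 0 such that 0 < |u − 11| < δ implies |√u − √11| < ε.
Multiplying by the conjugate, |√u − √11| = |u − 11|/(√u + √11).
Restrict δ ≤ 11 so that |u − 11| < 11 forces u > 0, and then √u + √11 > √11.
Hence |√u − √11| < |u − 11|/√11, which is < ε once |u − 11| < √11·ε.
Take δ = min(11, √11·ε). If 0 < |u − 11| < δ then u > 0 and |√u − √11| < |u − 11|/√11 < ε.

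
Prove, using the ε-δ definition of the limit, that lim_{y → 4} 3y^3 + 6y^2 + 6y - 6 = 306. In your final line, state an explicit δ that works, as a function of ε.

δ = min(1, ε/243)

Let ε > 0 be given. We want δ > 0 such that 0 < |y − 4| < δ implies |(3y^3 + 6y^2 + 6y - 6) − 306| < ε.
(3y^3 + 6y^2 + 6y - 6) − 306 = 3y^3 + 6y^2 + 6y - 312 = (y − 4)(3y^2 + 18y + 78).
So |(3y^3 + 6y^2 + 6y - 6) − 306| = |y − 4|·|3y^2 + 18y + 78|.
Assume first that |y − 4| < 1, so |y| < 5. Then |3y^2 + 18y + 78| ≤ 3·5^2 + 18·5 + 78 = 243.
Hence |(3y^3 + 6y^2 + 6y - 6) − 306| ≤ 243|y − 4| < ε provided |y − 4| < ε/243.
Take δ = min(1, ε/243). Then 0 < |y − 4| < δ gives both |y − 4| < 1 and |y − 4| < ε/243, so |(3y^3 + 6y^2 + 6y - 6) − 306| < ε.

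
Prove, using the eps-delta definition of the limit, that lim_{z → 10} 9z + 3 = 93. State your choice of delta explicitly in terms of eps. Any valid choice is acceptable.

delta = eps/9

Fix eps > 0. We need delta > 0 so that 0 < |z − 10| < delta implies |(9z + 3) − 93| < eps.
|(9z + 3) − 93| = |9z - 90| = 9|z − 10|.
So 9|z − 10| < eps exactly when |z − 10| < eps/9.
Take delta = eps/9. If 0 < |z − 10| < delta then |(9z + 3) − 93| = 9|z − 10| < 9·(eps/9) = eps.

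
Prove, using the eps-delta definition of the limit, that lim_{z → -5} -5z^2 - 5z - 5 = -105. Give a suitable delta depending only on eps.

delta = min(1, eps/50)

Let eps > 0. We want delta > 0 such that 0 < |z + 5| < delta implies |(-5z^2 - 5z - 5) + 105| < eps.
(-5z^2 - 5z - 5) + 105 = -5z^2 - 5z + 100 = (z + 5)(-5z + 20).
So |(-5z^2 - 5z - 5) + 105| = |z + 5|·|-5z + 20|.
Assume first that |z + 5| < 1, so |z| < 6. Then |-5z + 20| ≤ 5·6 + 20 = 50.
Hence |(-5z^2 - 5z - 5) + 105| ≤ 50|z + 5| < eps provided |z + 5| < eps/50.
Choosing delta = min(1, eps/50) ensures both conditions, hence |(-5z^2 - 5z - 5) + 105| < eps.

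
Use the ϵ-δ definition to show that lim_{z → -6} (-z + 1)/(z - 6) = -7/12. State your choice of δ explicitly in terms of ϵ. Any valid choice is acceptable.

δ = min(6, (72/5)ϵ)

Fix ϵ > 0. We want δ > 0 with 0 < |z + 6| < δ ⇒ |(-z + 1)/(z - 6) + 7/12| < ϵ.
Combining over a common denominator, (-z + 1)/(z - 6) + 7/12 = [(-z + 1)·(-12) − 7·(z - 6)] / [(-12)·(z - 6)] = 5(z + 6) / ((-12)(z - 6)).
So |(-z + 1)/(z - 6) + 7/12| = 5|z + 6| / (12·|z − 6|).
Restrict δ ≤ 6. Then |z + 6| < 6 gives |z − 6| = |(z + 6) + (-12)| ≥ 12 − 6 = 6.
Hence |(-z + 1)/(z - 6) + 7/12| < 5|z + 6|/(12·6) = (5/72)|z + 6|, which is < ϵ once |z + 6| < (72/5)ϵ.
Take δ = min(6, (72/5)ϵ). Then 0 < |z + 6| < δ forces both bounds, so |(-z + 1)/(z - 6) + 7/12| < ϵ.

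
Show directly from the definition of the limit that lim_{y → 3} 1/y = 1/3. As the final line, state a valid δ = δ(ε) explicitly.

Fix ε > 0. We seek δ > 0 such that 0 < |y − 3| < δ implies |1/y − (1/3)| < ε.
|1/y − (1/3)| = |3 − y|/(3·|y|) = |y − 3|/(3|y|).
Require δ ≤ 3/2 so that |y| > 3 − 3/2 = 3/2, hence 3|y| > 9/2.
Then |1/y − (1/3)| < |y − 3|/(9/2), which is < ε when |y − 3| < (9/2)ε.
Take δ = min(3/2, (9/2)ε). Then 0 < |y − 3| < δ gives both |y − 3| < 3/2 and |y − 3| < (9/2)ε, so |1/y − (1/3)| < ε.

δ = min(3/2, (9/2)ε)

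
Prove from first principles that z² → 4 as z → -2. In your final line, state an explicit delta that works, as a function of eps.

Let eps > 0 be given. We seek delta > 0 with 0 < |z + 2| < delta ⇒ |z² − 4| < eps.
Factor: z² − 4 = (z + 2)(z - 2), so |z² − 4| = |z + 2|·|z - 2|.
Restrict delta ≤ 1. Then |z + 2| < 1 gives |z| < 3, so by the triangle inequality |z - 2| ≤ 3 + 2 = 5.
Hence |z² − 4| ≤ 5|z + 2|, which is < eps once |z + 2| < eps/5.
Take delta = min(1, eps/5). If 0 < |z + 2| < delta then both bounds hold and |z² − 4| ≤ 5|z + 2| < 5·(eps/5) = eps.

delta = min(1, eps/5)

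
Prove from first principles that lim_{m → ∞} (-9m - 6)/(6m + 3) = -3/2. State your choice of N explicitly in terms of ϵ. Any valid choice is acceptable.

Suppose ϵ > 0. For m ≥ 1, |(-9m - 6)/(6m + 3) + 3/2| = |-9|/(6(6m + 3)) = 9/(6(6m + 3)).
Since 6m + 3 ≥ 6m for m ≥ 1, this is ≤ 9/(6·6m) = (1/4)/m.
So |(-9m - 6)/(6m + 3) + 3/2| < ϵ whenever m > (1/4)/ϵ.
Take N = (1/4)/ϵ. If m > N then |(-9m - 6)/(6m + 3) + 3/2| ≤ (1/4)/m < ϵ.

N = (1/4)/ϵ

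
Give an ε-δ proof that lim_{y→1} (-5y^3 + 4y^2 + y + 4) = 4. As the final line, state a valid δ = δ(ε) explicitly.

δ = min(1, ε/22)

Suppose ε > 0. We want δ > 0 such that 0 < |y − 1| < δ implies |(-5y^3 + 4y^2 + y + 4) − 4| < ε.
(-5y^3 + 4y^2 + y + 4) − 4 = -5y^3 + 4y^2 + y = (y − 1)(-5y^2 - y).
So |(-5y^3 + 4y^2 + y + 4) − 4| = |y − 1|·|-5y^2 - y|.
Assume first that |y − 1| < 1, so |y| < 2. Then |-5y^2 - y| ≤ 5·2^2 + 2 = 22.
Hence |(-5y^3 + 4y^2 + y + 4) − 4| ≤ 22|y − 1| < ε provided |y − 1| < ε/22.
Take δ = min(1, ε/22). Then 0 < |y − 1| < δ gives both |y − 1| < 1 and |y − 1| < ε/22, so |(-5y^3 + 4y^2 + y + 4) − 4| < ε.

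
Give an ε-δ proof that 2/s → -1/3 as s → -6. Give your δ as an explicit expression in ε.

δ = min(3, 9ε)

Fix ε > 0. We seek δ > 0 such that 0 < |s + 6| < δ implies |2/s + 1/3| < ε.
|2/s + 1/3| = 2·|-6 − s|/(6·|s|) = 2|s + 6|/(6|s|).
Require δ ≤ 3 so that |s| > 6 − 3 = 3, hence 6|s| > 18.
Then |2/s + 1/3| < 2|s + 6|/18, which is < ε when |s + 6| < 9ε.
Take δ = min(3, 9ε). Then 0 < |s + 6| < δ gives both |s + 6| < 3 and |s + 6| < 9ε, so |2/s + 1/3| < ε.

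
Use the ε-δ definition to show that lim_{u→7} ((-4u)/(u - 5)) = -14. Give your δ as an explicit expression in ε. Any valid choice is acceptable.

Fix ε > 0. We want δ > 0 with 0 < |u − 7| < δ ⇒ |(-4u)/(u - 5) + 14| < ε.
Combining over a common denominator, (-4u)/(u - 5) + 14 = [(-4u)·2 − (-28)·(u - 5)] / [2·(u - 5)] = 20(u − 7) / (2(u - 5)).
So |(-4u)/(u - 5) + 14| = 20|u − 7| / (2·|u − 5|).
Require δ ≤ 1, so |u − 5| ≥ |2| − |u − 7| > 2 − 1 = 1.
Hence |(-4u)/(u - 5) + 14| < 20|u − 7|/(2·1) = 10|u − 7|, which is < ε once |u − 7| < (1/10)ε.
Take δ = min(1, (1/10)ε). Then 0 < |u − 7| < δ forces both bounds, so |(-4u)/(u - 5) + 14| < ε.

δ = min(1, (1/10)ε)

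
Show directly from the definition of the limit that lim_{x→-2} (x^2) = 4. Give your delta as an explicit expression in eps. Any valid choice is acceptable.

Let eps > 0 be given. We seek delta > 0 with 0 < |x + 2| < delta ⇒ |x^2 − 4| < eps.
Factor: x^2 − 4 = (x + 2)(x - 2), so |x^2 − 4| = |x + 2|·|x - 2|.
Impose delta ≤ 1 so that |x| < 3; then |x - 2| ≤ 5.
Hence |x^2 − 4| ≤ 5|x + 2|, which is < eps once |x + 2| < eps/5.
Take delta = min(1, eps/5). If 0 < |x + 2| < delta then both bounds hold and |x^2 − 4| ≤ 5|x + 2| < 5·(eps/5) = eps.

delta = min(1, eps/5)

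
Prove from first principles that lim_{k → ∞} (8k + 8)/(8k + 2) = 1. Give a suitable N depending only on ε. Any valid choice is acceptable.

N = (3/4)/ε

Suppose ε > 0. For k ≥ 1, |(8k + 8)/(8k + 2) − 1| = |48|/(8(8k + 2)) = 48/(8(8k + 2)).
Since 8k + 2 ≥ 8k for k ≥ 1, this is ≤ 48/(8·8k) = (3/4)/k.
So |(8k + 8)/(8k + 2) − 1| < ε whenever k > (3/4)/ε.
Take N = (3/4)/ε. If k > N then |(8k + 8)/(8k + 2) − 1| ≤ (3/4)/k < ε.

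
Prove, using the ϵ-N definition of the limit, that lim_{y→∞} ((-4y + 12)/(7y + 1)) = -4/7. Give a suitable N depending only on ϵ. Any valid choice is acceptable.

Fix ϵ > 0. We seek N > 0 such that y > N implies |(-4y + 12)/(7y + 1) + 4/7| < ϵ.
(-4y + 12)/(7y + 1) + 4/7 = (7(-4y + 12) − (-4)(7y + 1)) / (7(7y + 1)) = 88/(7(7y + 1)).
For y > 0 we have 7y + 1 > 7y, so |(-4y + 12)/(7y + 1) + 4/7| = 88/(7(7y + 1)) < 88/(7·7y) = (88/49)/y.
Thus |(-4y + 12)/(7y + 1) + 4/7| < ϵ whenever y > (88/49)/ϵ.
Take N = (88/49)/ϵ. If y > N then |(-4y + 12)/(7y + 1) + 4/7| < (88/49)/y < ϵ.

N = (88/49)/ϵ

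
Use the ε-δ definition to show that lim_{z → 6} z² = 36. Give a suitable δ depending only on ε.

Let ε > 0. We seek δ > 0 with 0 < |z − 6| < δ ⇒ |z² − 36| < ε.
Factor: z² − 36 = (z − 6)(z + 6), so |z² − 36| = |z − 6|·|z + 6|.
Impose δ ≤ 1 so that |z| < 7; then |z + 6| ≤ 13.
Hence |z² − 36| ≤ 13|z − 6|, which is < ε once |z − 6| < ε/13.
Take δ = min(1, ε/13). If 0 < |z − 6| < δ then both bounds hold and |z² − 36| ≤ 13|z − 6| < 13·(ε/13) = ε.

δ = min(1, ε/13)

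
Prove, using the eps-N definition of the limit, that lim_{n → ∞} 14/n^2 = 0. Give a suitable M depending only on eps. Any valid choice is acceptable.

M = (14/eps)^{1/2}

Let eps > 0. For n ≥ 1, |14/n^2 − 0| = 14/n^2.
14/n^2 < eps ⇔ n^2 > 14/eps ⇔ n > (14/eps)^{1/2}.
Take M = (14/eps)^{1/2}. Then n > M implies 14/n^2 < eps.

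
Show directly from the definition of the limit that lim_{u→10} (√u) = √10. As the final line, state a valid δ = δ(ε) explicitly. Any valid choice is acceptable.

δ = min(10, √10·ε)

Let ε > 0 be given. We want δ > 0 such that 0 < |u − 10| < δ implies |√u − √10| < ε.
Rationalise: √u − √10 = (u − 10)/(√u + √10), so |√u − √10| = |u − 10|/(√u + √10).
Restrict δ ≤ 10 so that |u − 10| < 10 forces u > 0, and then √u + √10 > √10.
Hence |√u − √10| < |u − 10|/√10, which is < ε once |u − 10| < √10·ε.
Take δ = min(10, √10·ε). If 0 < |u − 10| < δ then u > 0 and |√u − √10| < |u − 10|/√10 < ε.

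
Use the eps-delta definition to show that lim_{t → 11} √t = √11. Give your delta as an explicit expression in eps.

Let eps > 0 be given. We want delta > 0 such that 0 < |t − 11| < delta implies |√t − √11| < eps.
Multiplying by the conjugate, |√t − √11| = |t − 11|/(√t + √11).
Restrict delta ≤ 11 so that |t − 11| < 11 forces t > 0, and then √t + √11 > √11.
Hence |√t − √11| < |t − 11|/√11, which is < eps once |t − 11| < √11·eps.
Take delta = min(11, √11·eps). If 0 < |t − 11| < delta then t > 0 and |√t − √11| < |t − 11|/√11 < eps.

delta = min(11, √11·eps)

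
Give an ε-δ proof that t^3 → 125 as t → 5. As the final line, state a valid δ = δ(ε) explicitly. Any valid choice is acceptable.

δ = min(1, ε/91)

Fix ε > 0. We seek δ > 0 with 0 < |t − 5| < δ ⇒ |t^3 − 125| < ε.
Factor: t^3 − 125 = (t − 5)(t^2 + 5t + 25), so |t^3 − 125| = |t − 5|·|t^2 + 5t + 25|.
Restrict δ ≤ 1. Then |t − 5| < 1 gives |t| < 6, so by the triangle inequality |t^2 + 5t + 25| ≤ 6^2 + 5·6 + 25 = 91.
Hence |t^3 − 125| ≤ 91|t − 5|, which is < ε once |t − 5| < ε/91.
Take δ = min(1, ε/91). If 0 < |t − 5| < δ then both bounds hold and |t^3 − 125| ≤ 91|t − 5| < 91·(ε/91) = ε.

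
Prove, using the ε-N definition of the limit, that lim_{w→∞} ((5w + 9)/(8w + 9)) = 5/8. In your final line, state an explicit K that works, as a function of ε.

K = (27/64)/ε

Let ε > 0 be given. We seek K > 0 such that w > K implies |(5w + 9)/(8w + 9) − (5/8)| < ε.
(5w + 9)/(8w + 9) − (5/8) = (8(5w + 9) − 5(8w + 9)) / (8(8w + 9)) = 27/(8(8w + 9)).
For w > 0 we have 8w + 9 > 8w, so |(5w + 9)/(8w + 9) − (5/8)| = 27/(8(8w + 9)) < 27/(8·8w) = (27/64)/w.
Thus |(5w + 9)/(8w + 9) − (5/8)| < ε whenever w > (27/64)/ε.
Take K = (27/64)/ε. If w > K then |(5w + 9)/(8w + 9) − (5/8)| < (27/64)/w < ε.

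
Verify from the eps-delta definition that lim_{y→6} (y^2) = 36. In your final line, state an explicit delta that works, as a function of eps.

delta = min(2, eps/14)

Suppose eps > 0. We seek delta > 0 with 0 < |y − 6| < delta ⇒ |y^2 − 36| < eps.
Factor: y^2 − 36 = (y − 6)(y + 6), so |y^2 − 36| = |y − 6|·|y + 6|.
Impose delta ≤ 2 so that |y| < 8; then |y + 6| ≤ 14.
Hence |y^2 − 36| ≤ 14|y − 6|, which is < eps once |y − 6| < eps/14.
Take delta = min(2, eps/14). If 0 < |y − 6| < delta then both bounds hold and |y^2 − 36| ≤ 14|y − 6| < 14·(eps/14) = eps.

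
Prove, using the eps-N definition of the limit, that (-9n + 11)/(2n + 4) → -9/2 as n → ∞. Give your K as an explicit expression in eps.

Let eps > 0 be given. For n ≥ 1, |(-9n + 11)/(2n + 4) + 9/2| = |58|/(2(2n + 4)) = 58/(2(2n + 4)).
Since 2n + 4 ≥ 2n for n ≥ 1, this is ≤ 58/(2·2n) = (29/2)/n.
So |(-9n + 11)/(2n + 4) + 9/2| < eps whenever n > (29/2)/eps.
Take K = (29/2)/eps. If n > K then |(-9n + 11)/(2n + 4) + 9/2| ≤ (29/2)/n < eps.

K = (29/2)/eps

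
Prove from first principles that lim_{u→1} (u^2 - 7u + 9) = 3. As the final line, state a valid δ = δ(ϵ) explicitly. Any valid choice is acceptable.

Let ϵ > 0 be given. We want δ > 0 such that 0 < |u − 1| < δ implies |(u^2 - 7u + 9) − 3| < ϵ.
(u^2 - 7u + 9) − 3 = u^2 - 7u + 6 = (u − 1)(u - 6).
So |(u^2 - 7u + 9) − 3| = |u − 1|·|u - 6|.
Assume first that |u − 1| < 1, so |u| < 2. Then |u - 6| ≤ 2 + 6 = 8.
Hence |(u^2 - 7u + 9) − 3| ≤ 8|u − 1| < ϵ provided |u − 1| < ϵ/8.
Take δ = min(1, ϵ/8). Then 0 < |u − 1| < δ gives both |u − 1| < 1 and |u − 1| < ϵ/8, so |(u^2 - 7u + 9) − 3| < ϵ.

δ = min(1, ϵ/8)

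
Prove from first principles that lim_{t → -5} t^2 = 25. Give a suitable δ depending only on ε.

Fix ε > 0. We seek δ > 0 with 0 < |t + 5| < δ ⇒ |t^2 − 25| < ε.
Factor: t^2 − 25 = (t + 5)(t - 5), so |t^2 − 25| = |t + 5|·|t - 5|.
Impose δ ≤ 1 so that |t| < 6; then |t - 5| ≤ 11.
Hence |t^2 − 25| ≤ 11|t + 5|, which is < ε once |t + 5| < ε/11.
Take δ = min(1, ε/11). If 0 < |t + 5| < δ then both bounds hold and |t^2 − 25| ≤ 11|t + 5| < 11·(ε/11) = ε.

δ = min(1, ε/11)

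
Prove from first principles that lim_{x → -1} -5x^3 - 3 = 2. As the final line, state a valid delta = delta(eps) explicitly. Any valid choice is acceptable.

Suppose eps > 0. We want delta > 0 such that 0 < |x + 1| < delta implies |(-5x^3 - 3) − 2| < eps.
(-5x^3 - 3) − 2 = -5x^3 - 5 = (x + 1)(-5x^2 + 5x - 5).
So |(-5x^3 - 3) − 2| = |x + 1|·|-5x^2 + 5x - 5|.
Require delta ≤ 1. Then |x + 1| < 1 gives |x| < 2, and by the triangle inequality |-5x^2 + 5x - 5| ≤ 5·2^2 + 5·2 + 5 = 35.
Hence |(-5x^3 - 3) − 2| ≤ 35|x + 1| < eps provided |x + 1| < eps/35.
Choosing delta = min(1, eps/35) ensures both conditions, hence |(-5x^3 - 3) − 2| < eps.

delta = min(1, eps/35)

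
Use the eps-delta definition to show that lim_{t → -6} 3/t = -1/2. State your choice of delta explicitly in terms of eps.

Suppose eps > 0. We seek delta > 0 such that 0 < |t + 6| < delta implies |3/t + 1/2| < eps.
|3/t + 1/2| = 3·|-6 − t|/(6·|t|) = 3|t + 6|/(6|t|).
Restrict delta ≤ 3. Then |t + 6| < 3 gives |t| > 3, so 6|t| > 18.
Then |3/t + 1/2| < 3|t + 6|/18, which is < eps when |t + 6| < 6eps.
Take delta = min(3, 6eps). Then 0 < |t + 6| < delta gives both |t + 6| < 3 and |t + 6| < 6eps, so |3/t + 1/2| < eps.

delta = min(3, 6eps)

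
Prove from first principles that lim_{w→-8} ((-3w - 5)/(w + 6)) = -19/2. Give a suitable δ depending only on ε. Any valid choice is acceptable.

δ = min(1, (2/13)ε)

Fix ε > 0. We want δ > 0 with 0 < |w + 8| < δ ⇒ |(-3w - 5)/(w + 6) + 19/2| < ε.
Combining over a common denominator, (-3w - 5)/(w + 6) + 19/2 = [(-3w - 5)·(-2) − 19·(w + 6)] / [(-2)·(w + 6)] = -13(w + 8) / ((-2)(w + 6)).
So |(-3w - 5)/(w + 6) + 19/2| = 13|w + 8| / (2·|w + 6|).
Restrict δ ≤ 1. Then |w + 8| < 1 gives |w + 6| = |(w + 8) + (-2)| ≥ 2 − 1 = 1.
Hence |(-3w - 5)/(w + 6) + 19/2| < 13|w + 8|/(2·1) = (13/2)|w + 8|, which is < ε once |w + 8| < (2/13)ε.
Take δ = min(1, (2/13)ε). Then 0 < |w + 8| < δ forces both bounds, so |(-3w - 5)/(w + 6) + 19/2| < ε.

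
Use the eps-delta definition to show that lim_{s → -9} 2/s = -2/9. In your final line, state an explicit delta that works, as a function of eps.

delta = min(9/2, (81/4)eps)

Let eps > 0 be given. We seek delta > 0 such that 0 < |s + 9| < delta implies |2/s + 2/9| < eps.
|2/s + 2/9| = 2·|-9 − s|/(9·|s|) = 2|s + 9|/(9|s|).
Require delta ≤ 9/2 so that |s| > 9 − 9/2 = 9/2, hence 9|s| > 81/2.
Then |2/s + 2/9| < 2|s + 9|/(81/2), which is < eps when |s + 9| < (81/4)eps.
Take delta = min(9/2, (81/4)eps). Then 0 < |s + 9| < delta gives both |s + 9| < 9/2 and |s + 9| < (81/4)eps, so |2/s + 2/9| < eps.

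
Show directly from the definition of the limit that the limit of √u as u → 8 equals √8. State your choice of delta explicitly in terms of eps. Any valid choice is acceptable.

Suppose eps > 0. We want delta > 0 such that 0 < |u − 8| < delta implies |√u − √8| < eps.
Rationalise: √u − √8 = (u − 8)/(√u + √8), so |√u − √8| = |u − 8|/(√u + √8).
Restrict delta ≤ 8 so that |u − 8| < 8 forces u > 0, and then √u + √8 > √8.
Hence |√u − √8| < |u − 8|/√8, which is < eps once |u − 8| < √8·eps.
Take delta = min(8, √8·eps). If 0 < |u − 8| < delta then u > 0 and |√u − √8| < |u − 8|/√8 < eps.

delta = min(8, √8·eps)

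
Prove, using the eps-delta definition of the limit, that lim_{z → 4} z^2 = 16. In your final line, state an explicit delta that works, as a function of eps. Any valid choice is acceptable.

delta = min(2, eps/10)

Fix eps > 0. We seek delta > 0 with 0 < |z − 4| < delta ⇒ |z^2 − 16| < eps.
Factor: z^2 − 16 = (z − 4)(z + 4), so |z^2 − 16| = |z − 4|·|z + 4|.
Restrict delta ≤ 2. Then |z − 4| < 2 gives |z| < 6, so by the triangle inequality |z + 4| ≤ 6 + 4 = 10.
Hence |z^2 − 16| ≤ 10|z − 4|, which is < eps once |z − 4| < eps/10.
Take delta = min(2, eps/10). If 0 < |z − 4| < delta then both bounds hold and |z^2 − 16| ≤ 10|z − 4| < 10·(eps/10) = eps.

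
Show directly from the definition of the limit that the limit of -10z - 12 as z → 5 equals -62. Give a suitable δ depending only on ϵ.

δ = ϵ/10

Fix ϵ > 0. We need δ > 0 so that 0 < |z − 5| < δ implies |(-10z - 12) + 62| < ϵ.
|(-10z - 12) + 62| = |-10z + 50| = 10|z − 5|.
So 10|z − 5| < ϵ exactly when |z − 5| < ϵ/10.
Choosing δ = ϵ/10 gives |(-10z - 12) + 62| = 10|z − 5| < ϵ whenever |z − 5| < δ.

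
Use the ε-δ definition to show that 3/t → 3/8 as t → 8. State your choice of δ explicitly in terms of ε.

Let ε > 0 be given. We seek δ > 0 such that 0 < |t − 8| < δ implies |3/t − (3/8)| < ε.
|3/t − (3/8)| = 3·|8 − t|/(8·|t|) = 3|t − 8|/(8|t|).
Restrict δ ≤ 4. Then |t − 8| < 4 gives |t| > 4, so 8|t| > 32.
Then |3/t − (3/8)| < 3|t − 8|/32, which is < ε when |t − 8| < (32/3)ε.
Take δ = min(4, (32/3)ε). Then 0 < |t − 8| < δ gives both |t − 8| < 4 and |t − 8| < (32/3)ε, so |3/t − (3/8)| < ε.

δ = min(4, (32/3)ε)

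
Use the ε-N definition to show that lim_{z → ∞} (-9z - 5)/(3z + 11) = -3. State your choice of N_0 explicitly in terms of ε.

Let ε > 0. We seek N_0 > 0 such that z > N_0 implies |(-9z - 5)/(3z + 11) + 3| < ε.
(-9z - 5)/(3z + 11) + 3 = (3(-9z - 5) − (-9)(3z + 11)) / (3(3z + 11)) = 84/(3(3z + 11)).
For z > 0 we have 3z + 11 > 3z, so |(-9z - 5)/(3z + 11) + 3| = 84/(3(3z + 11)) < 84/(3·3z) = (28/3)/z.
Thus |(-9z - 5)/(3z + 11) + 3| < ε whenever z > (28/3)/ε.
Take N_0 = (28/3)/ε. If z > N_0 then |(-9z - 5)/(3z + 11) + 3| < (28/3)/z < ε.

N_0 = (28/3)/ε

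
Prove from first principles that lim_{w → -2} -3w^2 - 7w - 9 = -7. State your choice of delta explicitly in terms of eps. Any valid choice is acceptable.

delta = min(1, eps/10)

Let eps > 0 be given. We want delta > 0 such that 0 < |w + 2| < delta implies |(-3w^2 - 7w - 9) + 7| < eps.
(-3w^2 - 7w - 9) + 7 = -3w^2 - 7w - 2 = (w + 2)(-3w - 1).
So |(-3w^2 - 7w - 9) + 7| = |w + 2|·|-3w - 1|.
Require delta ≤ 1. Then |w + 2| < 1 gives |w| < 3, and by the triangle inequality |-3w - 1| ≤ 3·3 + 1 = 10.
Hence |(-3w^2 - 7w - 9) + 7| ≤ 10|w + 2| < eps provided |w + 2| < eps/10.
Choosing delta = min(1, eps/10) ensures both conditions, hence |(-3w^2 - 7w - 9) + 7| < eps.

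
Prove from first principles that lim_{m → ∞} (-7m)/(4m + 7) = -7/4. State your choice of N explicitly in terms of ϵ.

N = (49/16)/ϵ

Let ϵ > 0 be given. For m ≥ 1, |(-7m)/(4m + 7) + 7/4| = |49|/(4(4m + 7)) = 49/(4(4m + 7)).
Since 4m + 7 ≥ 4m for m ≥ 1, this is ≤ 49/(4·4m) = (49/16)/m.
So |(-7m)/(4m + 7) + 7/4| < ϵ whenever m > (49/16)/ϵ.
Take N = (49/16)/ϵ. If m > N then |(-7m)/(4m + 7) + 7/4| ≤ (49/16)/m < ϵ.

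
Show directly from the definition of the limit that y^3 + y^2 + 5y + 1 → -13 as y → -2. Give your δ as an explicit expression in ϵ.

Let ϵ > 0. We want δ > 0 such that 0 < |y + 2| < δ implies |(y^3 + y^2 + 5y + 1) + 13| < ϵ.
(y^3 + y^2 + 5y + 1) + 13 = y^3 + y^2 + 5y + 14 = (y + 2)(y^2 - y + 7).
So |(y^3 + y^2 + 5y + 1) + 13| = |y + 2|·|y^2 - y + 7|.
Assume first that |y + 2| < 2, so |y| < 4. Then |y^2 - y + 7| ≤ 4^2 + 4 + 7 = 27.
Hence |(y^3 + y^2 + 5y + 1) + 13| ≤ 27|y + 2| < ϵ provided |y + 2| < ϵ/27.
Choosing δ = min(2, ϵ/27) ensures both conditions, hence |(y^3 + y^2 + 5y + 1) + 13| < ϵ.

δ = min(2, ϵ/27)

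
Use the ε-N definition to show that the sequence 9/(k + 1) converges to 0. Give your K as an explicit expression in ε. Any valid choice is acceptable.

K = 9/ε

Let ε > 0 be given. For k ≥ 1, |9/(k + 1) − 0| = 9/(k + 1) ≤ 9/k.
We need 9/k < ε, i.e. k > 9/ε.
Take K = 9/ε. If k > K then |9/(k + 1)| ≤ 9/k < ε.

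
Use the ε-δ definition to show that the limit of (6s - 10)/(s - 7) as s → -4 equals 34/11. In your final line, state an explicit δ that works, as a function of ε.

δ = min(11/2, (121/64)ε)

Let ε > 0 be given. We want δ > 0 with 0 < |s + 4| < δ ⇒ |(6s - 10)/(s - 7) − (34/11)| < ε.
Combining over a common denominator, (6s - 10)/(s - 7) − (34/11) = [(6s - 10)·(-11) − (-34)·(s - 7)] / [(-11)·(s - 7)] = -32(s + 4) / ((-11)(s - 7)).
So |(6s - 10)/(s - 7) − (34/11)| = 32|s + 4| / (11·|s − 7|).
Restrict δ ≤ 11/2. Then |s + 4| < 11/2 gives |s − 7| = |(s + 4) + (-11)| ≥ 11 − 11/2 = 11/2.
Hence |(6s - 10)/(s - 7) − (34/11)| < 32|s + 4|/(11·(11/2)) = (64/121)|s + 4|, which is < ε once |s + 4| < (121/64)ε.
Take δ = min(11/2, (121/64)ε). Then 0 < |s + 4| < δ forces both bounds, so |(6s - 10)/(s - 7) − (34/11)| < ε.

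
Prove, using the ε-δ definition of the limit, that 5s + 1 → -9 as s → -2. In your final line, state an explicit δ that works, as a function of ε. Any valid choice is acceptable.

δ = ε/5

Fix ε > 0. We need δ > 0 so that 0 < |s + 2| < δ implies |(5s + 1) + 9| < ε.
|(5s + 1) + 9| = |5s + 10| = 5|s + 2|.
So 5|s + 2| < ε exactly when |s + 2| < ε/5.
Take δ = ε/5. If 0 < |s + 2| < δ then |(5s + 1) + 9| = 5|s + 2| < 5·(ε/5) = ε.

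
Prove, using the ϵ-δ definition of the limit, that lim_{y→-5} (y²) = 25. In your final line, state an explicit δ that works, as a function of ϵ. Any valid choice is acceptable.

δ = min(1, ϵ/11)

Let ϵ > 0. We seek δ > 0 with 0 < |y + 5| < δ ⇒ |y² − 25| < ϵ.
Factor: y² − 25 = (y + 5)(y - 5), so |y² − 25| = |y + 5|·|y - 5|.
Restrict δ ≤ 1. Then |y + 5| < 1 gives |y| < 6, so by the triangle inequality |y - 5| ≤ 6 + 5 = 11.
Hence |y² − 25| ≤ 11|y + 5|, which is < ϵ once |y + 5| < ϵ/11.
Take δ = min(1, ϵ/11). If 0 < |y + 5| < δ then both bounds hold and |y² − 25| ≤ 11|y + 5| < 11·(ϵ/11) = ϵ.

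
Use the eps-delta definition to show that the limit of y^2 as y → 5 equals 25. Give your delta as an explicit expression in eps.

delta = min(2, eps/12)

Let eps > 0 be given. We seek delta > 0 with 0 < |y − 5| < delta ⇒ |y^2 − 25| < eps.
Factor: y^2 − 25 = (y − 5)(y + 5), so |y^2 − 25| = |y − 5|·|y + 5|.
Restrict delta ≤ 2. Then |y − 5| < 2 gives |y| < 7, so by the triangle inequality |y + 5| ≤ 7 + 5 = 12.
Hence |y^2 − 25| ≤ 12|y − 5|, which is < eps once |y − 5| < eps/12.
Take delta = min(2, eps/12). If 0 < |y − 5| < delta then both bounds hold and |y^2 − 25| ≤ 12|y − 5| < 12·(eps/12) = eps.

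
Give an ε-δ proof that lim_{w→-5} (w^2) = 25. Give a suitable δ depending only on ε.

Let ε > 0. We seek δ > 0 with 0 < |w + 5| < δ ⇒ |w^2 − 25| < ε.
Factor: w^2 − 25 = (w + 5)(w - 5), so |w^2 − 25| = |w + 5|·|w - 5|.
Restrict δ ≤ 2. Then |w + 5| < 2 gives |w| < 7, so by the triangle inequality |w - 5| ≤ 7 + 5 = 12.
Hence |w^2 − 25| ≤ 12|w + 5|, which is < ε once |w + 5| < ε/12.
Take δ = min(2, ε/12). If 0 < |w + 5| < δ then both bounds hold and |w^2 − 25| ≤ 12|w + 5| < 12·(ε/12) = ε.

δ = min(2, ε/12)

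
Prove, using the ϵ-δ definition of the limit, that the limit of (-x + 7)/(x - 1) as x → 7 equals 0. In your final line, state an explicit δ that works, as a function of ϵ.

δ = min(3, 3ϵ)

Suppose ϵ > 0. We want δ > 0 with 0 < |x − 7| < δ ⇒ |(-x + 7)/(x - 1) − 0| < ϵ.
Combining over a common denominator, (-x + 7)/(x - 1) − 0 = [(-x + 7)·6 − 0·(x - 1)] / [6·(x - 1)] = -6(x − 7) / (6(x - 1)).
So |(-x + 7)/(x - 1) − 0| = 6|x − 7| / (6·|x − 1|).
Restrict δ ≤ 3. Then |x − 7| < 3 gives |x − 1| = |(x − 7) + 6| ≥ 6 − 3 = 3.
Hence |(-x + 7)/(x - 1) − 0| < 6|x − 7|/(6·3) = (1/3)|x − 7|, which is < ϵ once |x − 7| < 3ϵ.
Take δ = min(3, 3ϵ). Then 0 < |x − 7| < δ forces both bounds, so |(-x + 7)/(x - 1) − 0| < ϵ.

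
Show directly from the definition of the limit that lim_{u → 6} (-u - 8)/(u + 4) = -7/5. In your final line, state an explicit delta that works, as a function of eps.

Let eps > 0. We want delta > 0 with 0 < |u − 6| < delta ⇒ |(-u - 8)/(u + 4) + 7/5| < eps.
Combining over a common denominator, (-u - 8)/(u + 4) + 7/5 = [(-u - 8)·10 − (-14)·(u + 4)] / [10·(u + 4)] = 4(u − 6) / (10(u + 4)).
So |(-u - 8)/(u + 4) + 7/5| = 4|u − 6| / (10·|u + 4|).
Require delta ≤ 5, so |u + 4| ≥ |10| − |u − 6| > 10 − 5 = 5.
Hence |(-u - 8)/(u + 4) + 7/5| < 4|u − 6|/(10·5) = (2/25)|u − 6|, which is < eps once |u − 6| < (25/2)eps.
Take delta = min(5, (25/2)eps). Then 0 < |u − 6| < delta forces both bounds, so |(-u - 8)/(u + 4) + 7/5| < eps.

delta = min(5, (25/2)eps)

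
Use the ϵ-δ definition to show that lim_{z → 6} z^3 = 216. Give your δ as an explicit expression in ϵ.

δ = min(2, ϵ/148)

Suppose ϵ > 0. We seek δ > 0 with 0 < |z − 6| < δ ⇒ |z^3 − 216| < ϵ.
Factor: z^3 − 216 = (z − 6)(z^2 + 6z + 36), so |z^3 − 216| = |z − 6|·|z^2 + 6z + 36|.
Restrict δ ≤ 2. Then |z − 6| < 2 gives |z| < 8, so by the triangle inequality |z^2 + 6z + 36| ≤ 8^2 + 6·8 + 36 = 148.
Hence |z^3 − 216| ≤ 148|z − 6|, which is < ϵ once |z − 6| < ϵ/148.
Take δ = min(2, ϵ/148). If 0 < |z − 6| < δ then both bounds hold and |z^3 − 216| ≤ 148|z − 6| < 148·(ϵ/148) = ϵ.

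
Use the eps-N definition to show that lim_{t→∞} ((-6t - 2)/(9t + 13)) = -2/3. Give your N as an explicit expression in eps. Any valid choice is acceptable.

Suppose eps > 0. We seek N > 0 such that t > N implies |(-6t - 2)/(9t + 13) + 2/3| < eps.
(-6t - 2)/(9t + 13) + 2/3 = (9(-6t - 2) − (-6)(9t + 13)) / (9(9t + 13)) = 60/(9(9t + 13)).
For t > 0 we have 9t + 13 > 9t, so |(-6t - 2)/(9t + 13) + 2/3| = 60/(9(9t + 13)) < 60/(9·9t) = (20/27)/t.
Thus |(-6t - 2)/(9t + 13) + 2/3| < eps whenever t > (20/27)/eps.
Take N = (20/27)/eps. If t > N then |(-6t - 2)/(9t + 13) + 2/3| < (20/27)/t < eps.

N = (20/27)/eps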